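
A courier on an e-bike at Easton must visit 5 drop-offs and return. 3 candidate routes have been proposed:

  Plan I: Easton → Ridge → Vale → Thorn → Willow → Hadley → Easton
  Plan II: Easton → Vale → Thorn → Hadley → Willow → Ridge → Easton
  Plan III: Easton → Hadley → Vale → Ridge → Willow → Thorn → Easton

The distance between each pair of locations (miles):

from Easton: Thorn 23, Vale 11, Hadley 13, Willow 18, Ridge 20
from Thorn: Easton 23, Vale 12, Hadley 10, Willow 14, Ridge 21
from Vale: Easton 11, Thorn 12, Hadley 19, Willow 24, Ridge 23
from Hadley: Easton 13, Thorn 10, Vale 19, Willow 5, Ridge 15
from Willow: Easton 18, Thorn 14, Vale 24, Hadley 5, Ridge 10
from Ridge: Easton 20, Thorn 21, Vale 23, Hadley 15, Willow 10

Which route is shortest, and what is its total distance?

Shortest is Plan II, total 68 miles.

Plan I: 20 + 23 + 12 + 14 + 5 + 13 = 87
Plan II: 11 + 12 + 10 + 5 + 10 + 20 = 68
Plan III: 13 + 19 + 23 + 10 + 14 + 23 = 102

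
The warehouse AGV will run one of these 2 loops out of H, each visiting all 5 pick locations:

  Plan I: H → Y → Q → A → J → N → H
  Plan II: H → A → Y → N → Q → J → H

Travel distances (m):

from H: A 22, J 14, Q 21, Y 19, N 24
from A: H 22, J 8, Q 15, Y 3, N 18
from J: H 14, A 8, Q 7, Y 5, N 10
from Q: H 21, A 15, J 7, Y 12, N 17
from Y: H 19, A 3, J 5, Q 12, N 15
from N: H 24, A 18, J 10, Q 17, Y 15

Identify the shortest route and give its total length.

Plan I: 19 + 12 + 15 + 8 + 10 + 24 = 88
Plan II: 22 + 3 + 15 + 17 + 7 + 14 = 78

78 m — Plan II is the shortest.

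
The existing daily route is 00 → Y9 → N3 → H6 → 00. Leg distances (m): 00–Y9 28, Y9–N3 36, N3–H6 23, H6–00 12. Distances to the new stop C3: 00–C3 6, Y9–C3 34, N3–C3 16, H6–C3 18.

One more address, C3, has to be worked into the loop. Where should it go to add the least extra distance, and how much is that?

+11 m — insert C3 between N3 and H6.

Insertion cost between consecutive stops i–j is d(i,C3) + d(C3,j) − d(i,j):
  between 00 and Y9: 6 + 34 − 28 = 12
  between Y9 and N3: 34 + 16 − 36 = 14
  between N3 and H6: 16 + 18 − 23 = 11
  between H6 and 00: 18 + 6 − 12 = 12
Cheapest insertion is between N3 and H6, adding 11.
New total = 99 + 11 = 110.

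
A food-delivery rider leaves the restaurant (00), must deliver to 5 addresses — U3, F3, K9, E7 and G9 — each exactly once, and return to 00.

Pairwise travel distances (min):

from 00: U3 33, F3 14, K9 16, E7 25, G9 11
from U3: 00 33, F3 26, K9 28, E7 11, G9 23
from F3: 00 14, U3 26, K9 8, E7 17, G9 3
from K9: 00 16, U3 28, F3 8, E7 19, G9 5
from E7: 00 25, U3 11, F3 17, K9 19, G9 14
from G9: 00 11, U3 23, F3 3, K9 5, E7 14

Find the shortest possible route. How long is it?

Minimum total distance: 85 min.

00 - U3 - F3 - K9 - E7 - G9 - 00: 33+26+8+19+14+11 = 111
00 - U3 - F3 - K9 - G9 - E7 - 00: 33+26+8+5+14+25 = 111
00 - U3 - F3 - E7 - K9 - G9 - 00: 33+26+17+19+5+11 = 111
00 - U3 - F3 - E7 - G9 - K9 - 00: 33+26+17+14+5+16 = 111
00 - U3 - F3 - G9 - K9 - E7 - 00: 33+26+3+5+19+25 = 111
00 - U3 - F3 - G9 - E7 - K9 - 00: 33+26+3+14+19+16 = 111
00 - U3 - K9 - F3 - E7 - G9 - 00: 33+28+8+17+14+11 = 111
00 - U3 - K9 - F3 - G9 - E7 - 00: 33+28+8+3+14+25 = 111
00 - U3 - K9 - E7 - F3 - G9 - 00: 33+28+19+17+3+11 = 111
00 - U3 - K9 - E7 - G9 - F3 - 00: 33+28+19+14+3+14 = 111
00 - U3 - K9 - G9 - F3 - E7 - 00: 33+28+5+3+17+25 = 111
00 - U3 - K9 - G9 - E7 - F3 - 00: 33+28+5+14+17+14 = 111
00 - U3 - E7 - F3 - K9 - G9 - 00: 33+11+17+8+5+11 = 85
00 - U3 - E7 - F3 - G9 - K9 - 00: 33+11+17+3+5+16 = 85
… (46 more)
The minimum is 85.
One optimal route: 00 → U3 → E7 → F3 → K9 → G9 → 00 (or its reverse).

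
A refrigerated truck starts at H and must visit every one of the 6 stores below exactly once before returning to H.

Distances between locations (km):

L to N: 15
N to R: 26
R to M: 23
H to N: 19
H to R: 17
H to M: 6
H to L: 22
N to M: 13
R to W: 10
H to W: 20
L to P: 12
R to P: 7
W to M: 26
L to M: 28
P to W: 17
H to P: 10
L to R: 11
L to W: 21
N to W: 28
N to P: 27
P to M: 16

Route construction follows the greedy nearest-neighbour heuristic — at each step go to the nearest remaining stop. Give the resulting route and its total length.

Total distance 89 km via the nearest-neighbour route H → M → N → L → R → P → W → H.

At H the remaining stops are M 6, P 10, R 17, N 19, W 20, L 22; go to M.
At M the remaining stops are N 13, P 16, R 23, W 26, L 28; go to N.
At N the remaining stops are L 15, R 26, P 27, W 28; go to L.
At L the remaining stops are R 11, P 12, W 21; go to R.
At R the remaining stops are P 7, W 10; go to P.
At P the remaining stops are W 17; go to W.
Return W→H: 20.
Total = 6 + 13 + 15 + 11 + 7 + 17 + 20 = 89.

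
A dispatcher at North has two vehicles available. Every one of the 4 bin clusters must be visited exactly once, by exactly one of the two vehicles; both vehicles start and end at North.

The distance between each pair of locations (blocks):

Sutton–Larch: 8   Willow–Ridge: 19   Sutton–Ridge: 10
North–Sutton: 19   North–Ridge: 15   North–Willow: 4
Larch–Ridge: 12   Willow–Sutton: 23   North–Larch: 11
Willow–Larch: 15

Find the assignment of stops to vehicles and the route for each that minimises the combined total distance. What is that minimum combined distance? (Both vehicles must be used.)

52 blocks — the smallest possible combined total.

Check every non-empty split of the stops between the two vehicles; for each half take its own optimal tour:
  {Willow} + {Sutton, Larch, Ridge}: 8 + 44 = 52
  {Sutton} + {Willow, Larch, Ridge}: 38 + 46 = 84
  {Willow, Sutton} + {Larch, Ridge}: 46 + 38 = 84
  {Larch} + {Willow, Sutton, Ridge}: 22 + 52 = 74
  {Willow, Larch} + {Sutton, Ridge}: 30 + 44 = 74
  {Sutton, Larch} + {Willow, Ridge}: 38 + 38 = 76
  … (7 splits in total)
Best: vehicle 1 North → Willow → North = 8; vehicle 2 North → Larch → Sutton → Ridge → North = 44; combined 52.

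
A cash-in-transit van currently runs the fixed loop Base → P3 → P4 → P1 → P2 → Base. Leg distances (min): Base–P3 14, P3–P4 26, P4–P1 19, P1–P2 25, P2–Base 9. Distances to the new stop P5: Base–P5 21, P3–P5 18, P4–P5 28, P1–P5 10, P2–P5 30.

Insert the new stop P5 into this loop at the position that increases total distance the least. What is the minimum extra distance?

Insertion cost between consecutive stops i–j is d(i,P5) + d(P5,j) − d(i,j):
  between Base and P3: 21 + 18 − 14 = 25
  between P3 and P4: 18 + 28 − 26 = 20
  between P4 and P1: 28 + 10 − 19 = 19
  between P1 and P2: 10 + 30 − 25 = 15
  between P2 and Base: 30 + 21 − 9 = 42
Cheapest insertion is between P1 and P2, adding 15.
New total = 93 + 15 = 108.

+15 min — insert P5 between P1 and P2.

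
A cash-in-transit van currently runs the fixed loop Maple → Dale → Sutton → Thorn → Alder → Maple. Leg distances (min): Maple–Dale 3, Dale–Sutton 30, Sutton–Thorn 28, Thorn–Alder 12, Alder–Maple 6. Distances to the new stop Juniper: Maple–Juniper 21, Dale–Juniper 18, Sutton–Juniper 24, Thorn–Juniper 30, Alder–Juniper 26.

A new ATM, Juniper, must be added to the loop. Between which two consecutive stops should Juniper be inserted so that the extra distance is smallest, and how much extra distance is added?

Insertion cost between consecutive stops i–j is d(i,Juniper) + d(Juniper,j) − d(i,j):
  between Maple and Dale: 21 + 18 − 3 = 36
  between Dale and Sutton: 18 + 24 − 30 = 12
  between Sutton and Thorn: 24 + 30 − 28 = 26
  between Thorn and Alder: 30 + 26 − 12 = 44
  between Alder and Maple: 26 + 21 − 6 = 41
Cheapest insertion is between Dale and Sutton, adding 12.
New total = 79 + 12 = 91.

+12 min — insert Juniper between Dale and Sutton.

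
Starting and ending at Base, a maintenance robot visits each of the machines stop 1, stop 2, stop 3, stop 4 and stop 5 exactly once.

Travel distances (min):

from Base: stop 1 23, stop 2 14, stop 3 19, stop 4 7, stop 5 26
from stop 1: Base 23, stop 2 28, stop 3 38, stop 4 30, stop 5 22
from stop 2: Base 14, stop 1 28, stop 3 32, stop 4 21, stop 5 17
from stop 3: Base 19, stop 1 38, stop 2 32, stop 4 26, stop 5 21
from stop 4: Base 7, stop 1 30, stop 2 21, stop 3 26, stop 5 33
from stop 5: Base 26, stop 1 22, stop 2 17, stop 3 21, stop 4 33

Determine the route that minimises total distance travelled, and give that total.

118 min — the shortest possible round trip.

With 5 stops there are 5!/2 = 60 distinct round trips (a route and its reverse cost the same).
Base→stop 1→stop 2→stop 3→stop 4→stop 5→Base: 23+28+32+26+33+26 = 168
Base→stop 1→stop 2→stop 3→stop 5→stop 4→Base: 23+28+32+21+33+7 = 144
Base→stop 1→stop 2→stop 4→stop 3→stop 5→Base: 23+28+21+26+21+26 = 145
Base→stop 1→stop 2→stop 4→stop 5→stop 3→Base: 23+28+21+33+21+19 = 145
Base→stop 1→stop 2→stop 5→stop 3→stop 4→Base: 23+28+17+21+26+7 = 122
Base→stop 1→stop 2→stop 5→stop 4→stop 3→Base: 23+28+17+33+26+19 = 146
Base→stop 1→stop 3→stop 2→stop 4→stop 5→Base: 23+38+32+21+33+26 = 173
Base→stop 1→stop 3→stop 2→stop 5→stop 4→Base: 23+38+32+17+33+7 = 150
Base→stop 1→stop 3→stop 4→stop 2→stop 5→Base: 23+38+26+21+17+26 = 151
Base→stop 1→stop 3→stop 4→stop 5→stop 2→Base: 23+38+26+33+17+14 = 151
Base→stop 1→stop 3→stop 5→stop 2→stop 4→Base: 23+38+21+17+21+7 = 127
Base→stop 1→stop 3→stop 5→stop 4→stop 2→Base: 23+38+21+33+21+14 = 150
Base→stop 1→stop 4→stop 2→stop 3→stop 5→Base: 23+30+21+32+21+26 = 153
Base→stop 1→stop 4→stop 2→stop 5→stop 3→Base: 23+30+21+17+21+19 = 131
… (46 more)
Base→stop 2→stop 1→stop 5→stop 3→stop 4→Base: 14+28+22+21+26+7 = 118  ← best
The minimum is 118.
One optimal route: Base → stop 2 → stop 1 → stop 5 → stop 3 → stop 4 → Base (or its reverse).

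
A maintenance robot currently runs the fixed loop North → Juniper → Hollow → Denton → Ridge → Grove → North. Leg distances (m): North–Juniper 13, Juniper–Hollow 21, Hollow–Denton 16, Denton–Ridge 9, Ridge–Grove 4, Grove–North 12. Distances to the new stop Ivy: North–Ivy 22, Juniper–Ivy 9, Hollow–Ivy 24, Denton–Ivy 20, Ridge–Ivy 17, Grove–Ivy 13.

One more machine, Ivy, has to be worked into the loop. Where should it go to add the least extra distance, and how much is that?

Adding 12 m by placing Ivy on the Juniper–Hollow leg.

Insertion cost between consecutive stops i–j is d(i,Ivy) + d(Ivy,j) − d(i,j):
  between North and Juniper: 22 + 9 − 13 = 18
  between Juniper and Hollow: 9 + 24 − 21 = 12
  between Hollow and Denton: 24 + 20 − 16 = 28
  between Denton and Ridge: 20 + 17 − 9 = 28
  between Ridge and Grove: 17 + 13 − 4 = 26
  between Grove and North: 13 + 22 − 12 = 23
Cheapest insertion is between Juniper and Hollow, adding 12.
New total = 75 + 12 = 87.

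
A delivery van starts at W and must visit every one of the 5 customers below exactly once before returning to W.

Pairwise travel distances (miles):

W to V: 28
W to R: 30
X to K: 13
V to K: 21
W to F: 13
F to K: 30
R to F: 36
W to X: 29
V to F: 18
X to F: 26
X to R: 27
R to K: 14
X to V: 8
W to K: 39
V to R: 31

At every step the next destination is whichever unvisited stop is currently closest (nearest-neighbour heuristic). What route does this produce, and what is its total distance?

Total distance 96 miles via the nearest-neighbour route W → F → V → X → K → R → W.

From W: distances to unvisited — F=13, V=28, X=29, R=30, K=39. Nearest is F (13).
From F: distances to unvisited — V=18, X=26, K=30, R=36. Nearest is V (18).
From V: distances to unvisited — X=8, K=21, R=31. Nearest is X (8).
From X: distances to unvisited — K=13, R=27. Nearest is K (13).
From K: distances to unvisited — R=14. Nearest is R (14).
Return R→W: 30.
Total = 13 + 18 + 8 + 13 + 14 + 30 = 96.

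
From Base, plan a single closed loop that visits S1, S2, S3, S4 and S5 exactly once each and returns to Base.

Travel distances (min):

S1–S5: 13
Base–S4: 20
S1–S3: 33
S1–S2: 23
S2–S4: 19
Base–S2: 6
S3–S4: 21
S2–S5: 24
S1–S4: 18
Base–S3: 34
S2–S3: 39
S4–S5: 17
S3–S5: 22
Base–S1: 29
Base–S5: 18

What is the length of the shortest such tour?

Shortest round trip = 105 min.

With 5 stops there are 5!/2 = 60 distinct round trips (a route and its reverse cost the same).
Base - S1 - S2 - S3 - S4 - S5 - Base: 29+23+39+21+17+18 = 147
Base - S1 - S2 - S3 - S5 - S4 - Base: 29+23+39+22+17+20 = 150
Base - S1 - S2 - S4 - S3 - S5 - Base: 29+23+19+21+22+18 = 132
Base - S1 - S2 - S4 - S5 - S3 - Base: 29+23+19+17+22+34 = 144
Base - S1 - S2 - S5 - S3 - S4 - Base: 29+23+24+22+21+20 = 139
Base - S1 - S2 - S5 - S4 - S3 - Base: 29+23+24+17+21+34 = 148
Base - S1 - S3 - S2 - S4 - S5 - Base: 29+33+39+19+17+18 = 155
Base - S1 - S3 - S2 - S5 - S4 - Base: 29+33+39+24+17+20 = 162
Base - S1 - S3 - S4 - S2 - S5 - Base: 29+33+21+19+24+18 = 144
Base - S1 - S3 - S4 - S5 - S2 - Base: 29+33+21+17+24+6 = 130
Base - S1 - S3 - S5 - S2 - S4 - Base: 29+33+22+24+19+20 = 147
Base - S1 - S3 - S5 - S4 - S2 - Base: 29+33+22+17+19+6 = 126
Base - S1 - S4 - S2 - S3 - S5 - Base: 29+18+19+39+22+18 = 145
Base - S1 - S4 - S2 - S5 - S3 - Base: 29+18+19+24+22+34 = 146
… (46 more)
Base - S2 - S1 - S5 - S3 - S4 - Base: 6+23+13+22+21+20 = 105  ← best
The minimum is 105.
One optimal route: Base → S2 → S1 → S5 → S3 → S4 → Base (or its reverse).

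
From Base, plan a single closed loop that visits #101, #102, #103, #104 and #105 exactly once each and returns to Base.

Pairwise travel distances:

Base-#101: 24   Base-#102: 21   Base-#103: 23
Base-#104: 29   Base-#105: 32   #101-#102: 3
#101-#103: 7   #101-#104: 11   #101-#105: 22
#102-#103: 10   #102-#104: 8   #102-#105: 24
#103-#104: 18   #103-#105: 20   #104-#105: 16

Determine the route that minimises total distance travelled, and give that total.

There are 60 distinct closed tours to check (reversals are equivalent).
Base - #101 - #102 - #103 - #104 - #105 - Base: 24+3+10+18+16+32 = 103
Base - #101 - #102 - #103 - #105 - #104 - Base: 24+3+10+20+16+29 = 102
Base - #101 - #102 - #104 - #103 - #105 - Base: 24+3+8+18+20+32 = 105
Base - #101 - #102 - #104 - #105 - #103 - Base: 24+3+8+16+20+23 = 94
Base - #101 - #102 - #105 - #103 - #104 - Base: 24+3+24+20+18+29 = 118
Base - #101 - #102 - #105 - #104 - #103 - Base: 24+3+24+16+18+23 = 108
Base - #101 - #103 - #102 - #104 - #105 - Base: 24+7+10+8+16+32 = 97
Base - #101 - #103 - #102 - #105 - #104 - Base: 24+7+10+24+16+29 = 110
Base - #101 - #103 - #104 - #102 - #105 - Base: 24+7+18+8+24+32 = 113
Base - #101 - #103 - #104 - #105 - #102 - Base: 24+7+18+16+24+21 = 110
Base - #101 - #103 - #105 - #102 - #104 - Base: 24+7+20+24+8+29 = 112
Base - #101 - #103 - #105 - #104 - #102 - Base: 24+7+20+16+8+21 = 96
Base - #101 - #104 - #102 - #103 - #105 - Base: 24+11+8+10+20+32 = 105
Base - #101 - #104 - #102 - #105 - #103 - Base: 24+11+8+24+20+23 = 110
… (46 more)
Base - #103 - #101 - #102 - #104 - #105 - Base: 23+7+3+8+16+32 = 89  ← best
The minimum is 89.
One optimal route: Base → #103 → #101 → #102 → #104 → #105 → Base (or its reverse).

Minimum total distance: 89.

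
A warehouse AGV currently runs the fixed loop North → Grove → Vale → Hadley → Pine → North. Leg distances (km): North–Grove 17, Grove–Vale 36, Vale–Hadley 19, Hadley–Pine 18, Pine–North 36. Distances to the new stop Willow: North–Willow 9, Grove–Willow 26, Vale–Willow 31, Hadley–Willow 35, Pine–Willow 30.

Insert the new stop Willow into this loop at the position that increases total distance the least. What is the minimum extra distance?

Adding 3 km by placing Willow on the Pine–North leg.

Insertion cost between consecutive stops i–j is d(i,Willow) + d(Willow,j) − d(i,j):
  between North and Grove: 9 + 26 − 17 = 18
  between Grove and Vale: 26 + 31 − 36 = 21
  between Vale and Hadley: 31 + 35 − 19 = 47
  between Hadley and Pine: 35 + 30 − 18 = 47
  between Pine and North: 30 + 9 − 36 = 3
Cheapest insertion is between Pine and North, adding 3.
New total = 126 + 3 = 129.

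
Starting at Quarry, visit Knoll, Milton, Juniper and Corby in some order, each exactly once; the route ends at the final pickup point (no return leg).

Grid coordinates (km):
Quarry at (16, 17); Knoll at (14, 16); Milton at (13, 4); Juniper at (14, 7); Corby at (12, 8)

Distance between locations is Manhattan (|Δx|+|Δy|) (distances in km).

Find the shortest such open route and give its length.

20 km — the minimum one-way total.

There are 4! = 24 possible orderings.
Quarry→Knoll→Milton→Juniper→Corby: 3+13+4+3 = 23
Quarry→Knoll→Milton→Corby→Juniper: 3+13+5+3 = 24
Quarry→Knoll→Juniper→Milton→Corby: 3+9+4+5 = 21
Quarry→Knoll→Juniper→Corby→Milton: 3+9+3+5 = 20
Quarry→Knoll→Corby→Milton→Juniper: 3+10+5+4 = 22
Quarry→Knoll→Corby→Juniper→Milton: 3+10+3+4 = 20
Quarry→Milton→Knoll→Juniper→Corby: 16+13+9+3 = 41
Quarry→Milton→Knoll→Corby→Juniper: 16+13+10+3 = 42
Quarry→Milton→Juniper→Knoll→Corby: 16+4+9+10 = 39
Quarry→Milton→Juniper→Corby→Knoll: 16+4+3+10 = 33
Quarry→Milton→Corby→Knoll→Juniper: 16+5+10+9 = 40
Quarry→Milton→Corby→Juniper→Knoll: 16+5+3+9 = 33
Quarry→Juniper→Knoll→Milton→Corby: 12+9+13+5 = 39
Quarry→Juniper→Knoll→Corby→Milton: 12+9+10+5 = 36
… (10 more)
The minimum is 20.
One shortest path: Quarry → Knoll → Juniper → Corby → Milton.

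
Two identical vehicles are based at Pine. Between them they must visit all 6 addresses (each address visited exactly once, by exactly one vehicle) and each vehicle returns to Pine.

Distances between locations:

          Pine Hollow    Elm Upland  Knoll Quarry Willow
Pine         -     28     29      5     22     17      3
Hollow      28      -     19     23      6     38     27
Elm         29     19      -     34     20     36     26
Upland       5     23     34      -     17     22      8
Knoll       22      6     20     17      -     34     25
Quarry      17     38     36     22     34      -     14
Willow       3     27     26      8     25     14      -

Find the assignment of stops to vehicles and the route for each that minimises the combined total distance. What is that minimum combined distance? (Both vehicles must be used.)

Check every non-empty split of the stops between the two vehicles; for each half take its own optimal tour:
  {Hollow} + {Elm, Upland, Knoll, Quarry, Willow}: 56 + 95 = 151
  {Elm} + {Hollow, Upland, Knoll, Quarry, Willow}: 58 + 83 = 141
  {Hollow, Elm} + {Upland, Knoll, Quarry, Willow}: 76 + 73 = 149
  {Upland} + {Hollow, Elm, Knoll, Quarry, Willow}: 10 + 100 = 110
  {Hollow, Upland} + {Elm, Knoll, Quarry, Willow}: 56 + 95 = 151
  {Elm, Upland} + {Hollow, Knoll, Quarry, Willow}: 68 + 83 = 151
  … (31 splits in total)
  {Hollow, Elm, Upland, Knoll, Quarry} + {Willow}: 100 + 6 = 106  ← best
Best: vehicle 1 Pine → Upland → Knoll → Hollow → Elm → Quarry → Pine = 100; vehicle 2 Pine → Willow → Pine = 6; combined 106.

106 — the smallest possible combined total.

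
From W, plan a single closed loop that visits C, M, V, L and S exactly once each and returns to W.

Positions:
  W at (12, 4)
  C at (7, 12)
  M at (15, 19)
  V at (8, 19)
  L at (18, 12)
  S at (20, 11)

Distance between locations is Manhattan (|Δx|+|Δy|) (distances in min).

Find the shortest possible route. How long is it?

Shortest round trip = 56 min.

With 5 stops there are 5!/2 = 60 distinct round trips (a route and its reverse cost the same).
W → C → M → V → L → S → W: 13+15+7+17+3+15 = 70
W → C → M → V → S → L → W: 13+15+7+20+3+14 = 72
W → C → M → L → V → S → W: 13+15+10+17+20+15 = 90
W → C → M → L → S → V → W: 13+15+10+3+20+19 = 80
W → C → M → S → V → L → W: 13+15+13+20+17+14 = 92
W → C → M → S → L → V → W: 13+15+13+3+17+19 = 80
W → C → V → M → L → S → W: 13+8+7+10+3+15 = 56
W → C → V → M → S → L → W: 13+8+7+13+3+14 = 58
W → C → V → L → M → S → W: 13+8+17+10+13+15 = 76
W → C → V → L → S → M → W: 13+8+17+3+13+18 = 72
W → C → V → S → M → L → W: 13+8+20+13+10+14 = 78
W → C → V → S → L → M → W: 13+8+20+3+10+18 = 72
W → C → L → M → V → S → W: 13+11+10+7+20+15 = 76
W → C → L → M → S → V → W: 13+11+10+13+20+19 = 86
… (46 more)
The minimum is 56.
One optimal route: W → C → V → M → L → S → W (or its reverse).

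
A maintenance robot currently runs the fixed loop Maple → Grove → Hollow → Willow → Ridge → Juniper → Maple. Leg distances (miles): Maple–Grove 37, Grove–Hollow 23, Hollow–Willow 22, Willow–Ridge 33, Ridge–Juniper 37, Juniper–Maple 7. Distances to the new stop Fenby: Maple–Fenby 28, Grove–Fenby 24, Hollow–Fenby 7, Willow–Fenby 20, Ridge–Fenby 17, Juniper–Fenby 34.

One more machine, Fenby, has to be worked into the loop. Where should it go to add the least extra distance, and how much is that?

+4 miles — insert Fenby between Willow and Ridge.

Insertion cost between consecutive stops i–j is d(i,Fenby) + d(Fenby,j) − d(i,j):
  between Maple and Grove: 28 + 24 − 37 = 15
  between Grove and Hollow: 24 + 7 − 23 = 8
  between Hollow and Willow: 7 + 20 − 22 = 5
  between Willow and Ridge: 20 + 17 − 33 = 4
  between Ridge and Juniper: 17 + 34 − 37 = 14
  between Juniper and Maple: 34 + 28 − 7 = 55
Cheapest insertion is between Willow and Ridge, adding 4.
New total = 159 + 4 = 163.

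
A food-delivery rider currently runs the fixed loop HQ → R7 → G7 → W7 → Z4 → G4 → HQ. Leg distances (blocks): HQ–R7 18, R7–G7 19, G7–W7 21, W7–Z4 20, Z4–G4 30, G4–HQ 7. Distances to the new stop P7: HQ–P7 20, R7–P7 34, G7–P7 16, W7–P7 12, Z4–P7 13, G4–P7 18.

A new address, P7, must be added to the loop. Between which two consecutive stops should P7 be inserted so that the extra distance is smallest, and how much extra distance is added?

Insertion cost between consecutive stops i–j is d(i,P7) + d(P7,j) − d(i,j):
  between HQ and R7: 20 + 34 − 18 = 36
  between R7 and G7: 34 + 16 − 19 = 31
  between G7 and W7: 16 + 12 − 21 = 7
  between W7 and Z4: 12 + 13 − 20 = 5
  between Z4 and G4: 13 + 18 − 30 = 1
  between G4 and HQ: 18 + 20 − 7 = 31
Cheapest insertion is between Z4 and G4, adding 1.
New total = 115 + 1 = 116.

+1 blocks — insert P7 between Z4 and G4.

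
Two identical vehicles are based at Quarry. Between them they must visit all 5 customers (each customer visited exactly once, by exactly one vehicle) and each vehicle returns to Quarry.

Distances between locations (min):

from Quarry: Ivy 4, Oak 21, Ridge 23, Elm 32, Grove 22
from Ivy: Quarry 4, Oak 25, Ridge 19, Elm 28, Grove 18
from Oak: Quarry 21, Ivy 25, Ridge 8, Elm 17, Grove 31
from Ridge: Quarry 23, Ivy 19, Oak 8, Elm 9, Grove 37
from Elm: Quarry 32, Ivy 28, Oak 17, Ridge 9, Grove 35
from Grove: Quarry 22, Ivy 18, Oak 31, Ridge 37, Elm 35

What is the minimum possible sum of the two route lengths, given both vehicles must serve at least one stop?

There are 2^4 − 1 = 15 ways to divide the 5 stops into two non-empty groups. For each, the best each vehicle can do is its own shortest tour through its group:
  {Ivy} + {Oak, Ridge, Elm, Grove}: 8 + 95 = 103
  {Oak} + {Ivy, Ridge, Elm, Grove}: 42 + 89 = 131
  {Ivy, Oak} + {Ridge, Elm, Grove}: 50 + 89 = 139
  {Ridge} + {Ivy, Oak, Elm, Grove}: 46 + 95 = 141
  {Ivy, Ridge} + {Oak, Elm, Grove}: 46 + 95 = 141
  {Oak, Ridge} + {Ivy, Elm, Grove}: 52 + 89 = 141
  … (15 splits in total)
Best: vehicle 1 Quarry → Ivy → Quarry = 8; vehicle 2 Quarry → Oak → Ridge → Elm → Grove → Quarry = 95; combined 103.

103 min — the smallest possible combined total.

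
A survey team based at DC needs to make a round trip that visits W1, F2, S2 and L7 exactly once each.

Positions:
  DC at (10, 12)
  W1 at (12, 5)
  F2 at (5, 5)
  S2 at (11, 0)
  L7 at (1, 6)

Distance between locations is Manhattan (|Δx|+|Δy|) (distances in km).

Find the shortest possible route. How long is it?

46 km — the shortest possible round trip.

There are 12 distinct closed tours to check (reversals are equivalent).
DC→W1→F2→S2→L7→DC: 9+7+11+16+15 = 58
DC→W1→F2→L7→S2→DC: 9+7+5+16+13 = 50
DC→W1→S2→F2→L7→DC: 9+6+11+5+15 = 46
DC→W1→S2→L7→F2→DC: 9+6+16+5+12 = 48
DC→W1→L7→F2→S2→DC: 9+12+5+11+13 = 50
DC→W1→L7→S2→F2→DC: 9+12+16+11+12 = 60
DC→F2→W1→S2→L7→DC: 12+7+6+16+15 = 56
DC→F2→W1→L7→S2→DC: 12+7+12+16+13 = 60
DC→F2→S2→W1→L7→DC: 12+11+6+12+15 = 56
DC→F2→L7→W1→S2→DC: 12+5+12+6+13 = 48
DC→S2→W1→F2→L7→DC: 13+6+7+5+15 = 46
DC→S2→F2→W1→L7→DC: 13+11+7+12+15 = 58
The minimum is 46.
One optimal route: DC → W1 → S2 → F2 → L7 → DC (or its reverse).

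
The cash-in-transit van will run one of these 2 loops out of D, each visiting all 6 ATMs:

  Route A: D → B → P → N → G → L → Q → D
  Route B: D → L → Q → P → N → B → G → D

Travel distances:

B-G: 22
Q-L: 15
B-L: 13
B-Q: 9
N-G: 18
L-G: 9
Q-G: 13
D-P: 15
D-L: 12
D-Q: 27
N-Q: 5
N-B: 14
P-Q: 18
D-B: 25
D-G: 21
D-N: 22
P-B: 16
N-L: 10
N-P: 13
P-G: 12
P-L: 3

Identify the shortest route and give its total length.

115 — Route B is the shortest.

Route A: 25 + 16 + 13 + 18 + 9 + 15 + 27 = 123
Route B: 12 + 15 + 18 + 13 + 14 + 22 + 21 = 115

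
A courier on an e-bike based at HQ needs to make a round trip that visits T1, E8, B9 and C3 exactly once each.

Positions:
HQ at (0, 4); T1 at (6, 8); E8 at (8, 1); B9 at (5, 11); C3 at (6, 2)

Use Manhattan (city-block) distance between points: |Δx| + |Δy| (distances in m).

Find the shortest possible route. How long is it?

36 m — the shortest possible round trip.

There are 12 distinct closed tours to check (reversals are equivalent).
HQ - T1 - E8 - B9 - C3 - HQ: 10+9+13+10+8 = 50
HQ - T1 - E8 - C3 - B9 - HQ: 10+9+3+10+12 = 44
HQ - T1 - B9 - E8 - C3 - HQ: 10+4+13+3+8 = 38
HQ - T1 - B9 - C3 - E8 - HQ: 10+4+10+3+11 = 38
HQ - T1 - C3 - E8 - B9 - HQ: 10+6+3+13+12 = 44
HQ - T1 - C3 - B9 - E8 - HQ: 10+6+10+13+11 = 50
HQ - E8 - T1 - B9 - C3 - HQ: 11+9+4+10+8 = 42
HQ - E8 - T1 - C3 - B9 - HQ: 11+9+6+10+12 = 48
HQ - E8 - B9 - T1 - C3 - HQ: 11+13+4+6+8 = 42
HQ - E8 - C3 - T1 - B9 - HQ: 11+3+6+4+12 = 36
HQ - B9 - T1 - E8 - C3 - HQ: 12+4+9+3+8 = 36
HQ - B9 - E8 - T1 - C3 - HQ: 12+13+9+6+8 = 48
The minimum is 36.
One optimal route: HQ → E8 → C3 → T1 → B9 → HQ (or its reverse).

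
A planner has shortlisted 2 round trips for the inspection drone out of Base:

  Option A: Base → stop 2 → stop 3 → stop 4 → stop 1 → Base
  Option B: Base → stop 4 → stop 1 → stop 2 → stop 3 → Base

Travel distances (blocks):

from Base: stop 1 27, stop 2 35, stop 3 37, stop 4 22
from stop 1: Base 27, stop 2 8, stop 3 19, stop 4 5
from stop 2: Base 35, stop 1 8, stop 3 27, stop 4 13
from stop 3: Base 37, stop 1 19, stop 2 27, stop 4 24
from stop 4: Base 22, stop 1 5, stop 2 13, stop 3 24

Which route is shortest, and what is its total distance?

Option A: 35 + 27 + 24 + 5 + 27 = 118
Option B: 22 + 5 + 8 + 27 + 37 = 99

Shortest is Option B, total 99 blocks.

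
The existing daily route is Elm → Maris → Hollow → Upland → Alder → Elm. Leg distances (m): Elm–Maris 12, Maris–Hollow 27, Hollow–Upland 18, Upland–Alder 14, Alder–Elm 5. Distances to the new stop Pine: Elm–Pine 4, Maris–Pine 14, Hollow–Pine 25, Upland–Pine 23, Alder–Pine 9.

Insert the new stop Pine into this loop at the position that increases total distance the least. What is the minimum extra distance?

Insertion cost between consecutive stops i–j is d(i,Pine) + d(Pine,j) − d(i,j):
  between Elm and Maris: 4 + 14 − 12 = 6
  between Maris and Hollow: 14 + 25 − 27 = 12
  between Hollow and Upland: 25 + 23 − 18 = 30
  between Upland and Alder: 23 + 9 − 14 = 18
  between Alder and Elm: 9 + 4 − 5 = 8
Cheapest insertion is between Elm and Maris, adding 6.
New total = 76 + 6 = 82.

Adding 6 m by placing Pine on the Elm–Maris leg.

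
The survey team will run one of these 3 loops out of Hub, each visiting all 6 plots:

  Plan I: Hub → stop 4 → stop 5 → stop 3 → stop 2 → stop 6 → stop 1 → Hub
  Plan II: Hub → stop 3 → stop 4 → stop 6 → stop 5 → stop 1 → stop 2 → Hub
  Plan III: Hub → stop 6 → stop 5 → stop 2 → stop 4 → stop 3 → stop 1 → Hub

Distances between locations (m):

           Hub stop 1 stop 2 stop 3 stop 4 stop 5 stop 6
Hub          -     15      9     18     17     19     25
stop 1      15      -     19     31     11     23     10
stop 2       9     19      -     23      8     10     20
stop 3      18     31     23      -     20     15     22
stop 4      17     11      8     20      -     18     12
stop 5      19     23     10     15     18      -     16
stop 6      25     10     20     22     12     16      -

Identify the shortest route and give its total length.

Plan I: 17 + 18 + 15 + 23 + 20 + 10 + 15 = 118
Plan II: 18 + 20 + 12 + 16 + 23 + 19 + 9 = 117
Plan III: 25 + 16 + 10 + 8 + 20 + 31 + 15 = 125

Shortest is Plan II, total 117 m.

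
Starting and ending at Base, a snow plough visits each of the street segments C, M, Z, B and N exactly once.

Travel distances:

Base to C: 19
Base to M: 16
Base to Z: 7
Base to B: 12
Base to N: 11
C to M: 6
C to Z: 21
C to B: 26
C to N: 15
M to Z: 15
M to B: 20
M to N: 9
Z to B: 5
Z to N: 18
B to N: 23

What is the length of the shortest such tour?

Minimum total distance: 64.

There are 60 distinct closed tours to check (reversals are equivalent).
Base-C-M-Z-B-N-Base: 19+6+15+5+23+11 = 79
Base-C-M-Z-N-B-Base: 19+6+15+18+23+12 = 93
Base-C-M-B-Z-N-Base: 19+6+20+5+18+11 = 79
Base-C-M-B-N-Z-Base: 19+6+20+23+18+7 = 93
Base-C-M-N-Z-B-Base: 19+6+9+18+5+12 = 69
Base-C-M-N-B-Z-Base: 19+6+9+23+5+7 = 69
Base-C-Z-M-B-N-Base: 19+21+15+20+23+11 = 109
Base-C-Z-M-N-B-Base: 19+21+15+9+23+12 = 99
Base-C-Z-B-M-N-Base: 19+21+5+20+9+11 = 85
Base-C-Z-B-N-M-Base: 19+21+5+23+9+16 = 93
Base-C-Z-N-M-B-Base: 19+21+18+9+20+12 = 99
Base-C-Z-N-B-M-Base: 19+21+18+23+20+16 = 117
Base-C-B-M-Z-N-Base: 19+26+20+15+18+11 = 109
Base-C-B-M-N-Z-Base: 19+26+20+9+18+7 = 99
… (46 more)
Base-Z-B-C-M-N-Base: 7+5+26+6+9+11 = 64  ← best
The minimum is 64.
One optimal route: Base → Z → B → C → M → N → Base (or its reverse).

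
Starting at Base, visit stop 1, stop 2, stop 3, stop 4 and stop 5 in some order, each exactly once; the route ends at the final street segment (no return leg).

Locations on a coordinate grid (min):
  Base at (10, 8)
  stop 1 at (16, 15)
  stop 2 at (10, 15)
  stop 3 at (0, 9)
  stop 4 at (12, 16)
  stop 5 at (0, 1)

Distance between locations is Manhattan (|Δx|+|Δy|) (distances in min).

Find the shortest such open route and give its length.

Minimum one-way distance = 45 min.

There are 5! = 120 possible orderings.
Base → stop 1 → stop 2 → stop 3 → stop 4 → stop 5: 13+6+16+19+27 = 81
Base → stop 1 → stop 2 → stop 3 → stop 5 → stop 4: 13+6+16+8+27 = 70
Base → stop 1 → stop 2 → stop 4 → stop 3 → stop 5: 13+6+3+19+8 = 49
Base → stop 1 → stop 2 → stop 4 → stop 5 → stop 3: 13+6+3+27+8 = 57
Base → stop 1 → stop 2 → stop 5 → stop 3 → stop 4: 13+6+24+8+19 = 70
Base → stop 1 → stop 2 → stop 5 → stop 4 → stop 3: 13+6+24+27+19 = 89
Base → stop 1 → stop 3 → stop 2 → stop 4 → stop 5: 13+22+16+3+27 = 81
Base → stop 1 → stop 3 → stop 2 → stop 5 → stop 4: 13+22+16+24+27 = 102
Base → stop 1 → stop 3 → stop 4 → stop 2 → stop 5: 13+22+19+3+24 = 81
Base → stop 1 → stop 3 → stop 4 → stop 5 → stop 2: 13+22+19+27+24 = 105
Base → stop 1 → stop 3 → stop 5 → stop 2 → stop 4: 13+22+8+24+3 = 70
Base → stop 1 → stop 3 → stop 5 → stop 4 → stop 2: 13+22+8+27+3 = 73
Base → stop 1 → stop 4 → stop 2 → stop 3 → stop 5: 13+5+3+16+8 = 45
Base → stop 1 → stop 4 → stop 2 → stop 5 → stop 3: 13+5+3+24+8 = 53
… (106 more)
The minimum is 45.
One shortest path: Base → stop 1 → stop 4 → stop 2 → stop 3 → stop 5.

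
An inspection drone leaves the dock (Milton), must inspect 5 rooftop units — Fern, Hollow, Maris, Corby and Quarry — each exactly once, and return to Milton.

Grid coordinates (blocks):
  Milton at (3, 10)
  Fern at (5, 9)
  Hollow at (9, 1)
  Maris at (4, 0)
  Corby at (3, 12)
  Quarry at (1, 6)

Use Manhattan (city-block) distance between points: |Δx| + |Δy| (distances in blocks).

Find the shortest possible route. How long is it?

Minimum total distance: 40 blocks.

There are 60 distinct closed tours to check (reversals are equivalent).
Milton→Fern→Hollow→Maris→Corby→Quarry→Milton: 3+12+6+13+8+6 = 48
Milton→Fern→Hollow→Maris→Quarry→Corby→Milton: 3+12+6+9+8+2 = 40
Milton→Fern→Hollow→Corby→Maris→Quarry→Milton: 3+12+17+13+9+6 = 60
Milton→Fern→Hollow→Corby→Quarry→Maris→Milton: 3+12+17+8+9+11 = 60
Milton→Fern→Hollow→Quarry→Maris→Corby→Milton: 3+12+13+9+13+2 = 52
Milton→Fern→Hollow→Quarry→Corby→Maris→Milton: 3+12+13+8+13+11 = 60
Milton→Fern→Maris→Hollow→Corby→Quarry→Milton: 3+10+6+17+8+6 = 50
Milton→Fern→Maris→Hollow→Quarry→Corby→Milton: 3+10+6+13+8+2 = 42
Milton→Fern→Maris→Corby→Hollow→Quarry→Milton: 3+10+13+17+13+6 = 62
Milton→Fern→Maris→Corby→Quarry→Hollow→Milton: 3+10+13+8+13+15 = 62
Milton→Fern→Maris→Quarry→Hollow→Corby→Milton: 3+10+9+13+17+2 = 54
Milton→Fern→Maris→Quarry→Corby→Hollow→Milton: 3+10+9+8+17+15 = 62
Milton→Fern→Corby→Hollow→Maris→Quarry→Milton: 3+5+17+6+9+6 = 46
Milton→Fern→Corby→Hollow→Quarry→Maris→Milton: 3+5+17+13+9+11 = 58
… (46 more)
The minimum is 40.
One optimal route: Milton → Fern → Hollow → Maris → Quarry → Corby → Milton (or its reverse).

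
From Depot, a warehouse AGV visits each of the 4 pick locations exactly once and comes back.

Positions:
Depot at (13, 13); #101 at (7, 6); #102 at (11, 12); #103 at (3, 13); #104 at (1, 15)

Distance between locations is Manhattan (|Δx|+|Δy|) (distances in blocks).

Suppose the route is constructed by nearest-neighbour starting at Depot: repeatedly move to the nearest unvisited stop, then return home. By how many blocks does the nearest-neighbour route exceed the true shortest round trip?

Excess over optimum: 2 blocks.

Depot: #102=3, #103=10, #101=13, #104=14 ⇒ #102
#102: #103=9, #101=10, #104=13 ⇒ #103
#103: #104=4, #101=11 ⇒ #104
#104: #101=15 ⇒ #101
NN route Depot → #102 → #103 → #104 → #101 → Depot costs 44.
Optimal: Depot → #102 → #101 → #103 → #104 → Depot costs 42 (by enumerating all 12 distinct tours).
Excess = 44 − 42 = 2.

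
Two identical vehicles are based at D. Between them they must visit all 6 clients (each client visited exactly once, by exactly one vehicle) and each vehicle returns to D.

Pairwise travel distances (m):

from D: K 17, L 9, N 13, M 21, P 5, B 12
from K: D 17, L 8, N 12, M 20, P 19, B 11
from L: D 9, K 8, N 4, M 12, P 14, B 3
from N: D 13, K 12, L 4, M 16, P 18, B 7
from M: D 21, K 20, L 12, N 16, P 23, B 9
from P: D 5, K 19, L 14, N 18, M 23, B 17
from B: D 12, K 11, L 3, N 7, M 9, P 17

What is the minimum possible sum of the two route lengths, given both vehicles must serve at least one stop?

Minimum combined distance: 76 m.

Check every non-empty split of the stops between the two vehicles; for each half take its own optimal tour:
  {K} + {L, N, M, P, B}: 34 + 57 = 91
  {L} + {K, N, M, P, B}: 18 + 73 = 91
  {K, L} + {N, M, P, B}: 34 + 57 = 91
  {N} + {K, L, M, P, B}: 26 + 65 = 91
  {K, N} + {L, M, P, B}: 42 + 49 = 91
  {L, N} + {K, M, P, B}: 26 + 65 = 91
  … (31 splits in total)
  {P} + {K, L, N, M, B}: 10 + 66 = 76  ← best
Best: vehicle 1 D → P → D = 10; vehicle 2 D → K → L → N → M → B → D = 66; combined 76.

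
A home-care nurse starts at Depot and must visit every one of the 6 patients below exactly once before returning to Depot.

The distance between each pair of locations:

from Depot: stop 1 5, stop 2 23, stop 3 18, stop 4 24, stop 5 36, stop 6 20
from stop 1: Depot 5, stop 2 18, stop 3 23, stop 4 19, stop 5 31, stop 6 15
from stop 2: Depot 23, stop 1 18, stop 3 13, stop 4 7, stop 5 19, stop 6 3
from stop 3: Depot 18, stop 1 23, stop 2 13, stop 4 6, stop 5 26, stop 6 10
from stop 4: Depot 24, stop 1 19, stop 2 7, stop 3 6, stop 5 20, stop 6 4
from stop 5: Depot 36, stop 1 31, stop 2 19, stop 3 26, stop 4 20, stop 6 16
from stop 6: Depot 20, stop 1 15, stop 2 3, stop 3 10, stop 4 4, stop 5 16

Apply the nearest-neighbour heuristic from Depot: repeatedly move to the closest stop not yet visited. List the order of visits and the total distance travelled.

Nearest-neighbour total = 98; route Depot → stop 1 → stop 6 → stop 2 → stop 4 → stop 3 → stop 5 → Depot.

From Depot: distances to unvisited — stop 1=5, stop 3=18, stop 6=20, stop 2=23, stop 4=24, stop 5=36. Nearest is stop 1 (5).
From stop 1: distances to unvisited — stop 6=15, stop 2=18, stop 4=19, stop 3=23, stop 5=31. Nearest is stop 6 (15).
From stop 6: distances to unvisited — stop 2=3, stop 4=4, stop 3=10, stop 5=16. Nearest is stop 2 (3).
From stop 2: distances to unvisited — stop 4=7, stop 3=13, stop 5=19. Nearest is stop 4 (7).
From stop 4: distances to unvisited — stop 3=6, stop 5=20. Nearest is stop 3 (6).
From stop 3: distances to unvisited — stop 5=26. Nearest is stop 5 (26).
Return stop 5→Depot: 36.
Total = 5 + 15 + 3 + 7 + 6 + 26 + 36 = 98.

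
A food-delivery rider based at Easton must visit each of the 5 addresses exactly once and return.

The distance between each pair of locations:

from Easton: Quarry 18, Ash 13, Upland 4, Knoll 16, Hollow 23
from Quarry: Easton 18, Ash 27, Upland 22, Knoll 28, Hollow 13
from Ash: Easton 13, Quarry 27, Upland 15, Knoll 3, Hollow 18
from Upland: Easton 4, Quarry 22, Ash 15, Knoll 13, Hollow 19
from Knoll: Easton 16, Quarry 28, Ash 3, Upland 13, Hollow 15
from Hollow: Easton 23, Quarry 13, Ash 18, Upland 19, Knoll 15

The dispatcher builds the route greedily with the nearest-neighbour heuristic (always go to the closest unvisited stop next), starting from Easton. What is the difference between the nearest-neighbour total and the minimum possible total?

Excess over optimum: 1.

From Easton: Upland=4, Ash=13, Knoll=16, Quarry=18, Hollow=23 → choose Upland (4).
From Upland: Knoll=13, Ash=15, Hollow=19, Quarry=22 → choose Knoll (13).
From Knoll: Ash=3, Hollow=15, Quarry=28 → choose Ash (3).
From Ash: Hollow=18, Quarry=27 → choose Hollow (18).
From Hollow: Quarry=13 → choose Quarry (13).
NN route Easton → Upland → Knoll → Ash → Hollow → Quarry → Easton costs 69.
Optimal: Easton → Quarry → Hollow → Knoll → Ash → Upland → Easton costs 68 (by enumerating all 60 distinct tours).
Excess = 69 − 68 = 1.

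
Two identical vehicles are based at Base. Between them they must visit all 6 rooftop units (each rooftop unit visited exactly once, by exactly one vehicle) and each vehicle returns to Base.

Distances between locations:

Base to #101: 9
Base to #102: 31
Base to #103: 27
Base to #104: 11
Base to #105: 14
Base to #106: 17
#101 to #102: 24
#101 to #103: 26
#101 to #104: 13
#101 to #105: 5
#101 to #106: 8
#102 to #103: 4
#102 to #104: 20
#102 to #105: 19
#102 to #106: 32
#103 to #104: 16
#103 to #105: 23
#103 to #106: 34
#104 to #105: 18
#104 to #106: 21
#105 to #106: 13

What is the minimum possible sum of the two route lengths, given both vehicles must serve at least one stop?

98 — the smallest possible combined total.

Try each way of splitting the stops between the two vehicles (each non-empty) and, for each split, find the best tour for each vehicle:
  {#101} + {#102, #103, #104, #105, #106}: 18 + 80 = 98
  {#102} + {#101, #103, #104, #105, #106}: 62 + 80 = 142
  {#101, #102} + {#103, #104, #105, #106}: 64 + 80 = 144
  {#103} + {#101, #102, #104, #105, #106}: 54 + 80 = 134
  {#101, #103} + {#102, #104, #105, #106}: 62 + 80 = 142
  {#102, #103} + {#101, #104, #105, #106}: 62 + 59 = 121
  … (31 splits in total)
Best: vehicle 1 Base → #101 → Base = 18; vehicle 2 Base → #104 → #103 → #102 → #105 → #106 → Base = 80; combined 98.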